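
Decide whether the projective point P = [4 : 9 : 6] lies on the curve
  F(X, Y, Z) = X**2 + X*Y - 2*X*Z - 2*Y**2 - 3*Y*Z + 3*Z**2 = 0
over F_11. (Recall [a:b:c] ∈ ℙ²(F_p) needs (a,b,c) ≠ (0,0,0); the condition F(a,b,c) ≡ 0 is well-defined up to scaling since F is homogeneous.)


F(4,9,6) ≡ 8 (mod 11); P is NOT on the curve.

Evaluate F(4, 9, 6) term-by-term (mod 11).
  X**2 ↦ 1·16·1·1 = 16
  X*Y ↦ 1·4·9·1 = 36
  -2*X*Z ↦ -2·4·1·6 = -48
  -2*Y**2 ↦ -2·1·81·1 = -162
  -3*Y*Z ↦ -3·1·9·6 = -162
  3*Z**2 ↦ 3·1·1·36 = 108
Sum: F(4, 9, 6) = (16) + (36) + (-48) + (-162) + (-162) + (108) = -212.
Reducing mod 11: -212 ≡ 8 (mod 11).
Since F(a, b, c) ≡ 8 ≠ 0 (mod 11), P does NOT lie on the curve.


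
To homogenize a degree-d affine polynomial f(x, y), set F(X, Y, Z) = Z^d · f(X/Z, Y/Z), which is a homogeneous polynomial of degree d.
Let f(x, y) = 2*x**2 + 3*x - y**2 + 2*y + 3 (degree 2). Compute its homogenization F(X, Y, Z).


F(X, Y, Z) = 2*X**2 + 3*X*Z - Y**2 + 2*Y*Z + 3*Z**2

deg(f) = 2.
Substitute x = X/Z, y = Y/Z into f, then multiply by Z^2.
  monomial 2·x^2·y^0 ↦ 2·X^2·Y^0·Z^0.
  monomial 3·x^1·y^0 ↦ 3·X^1·Y^0·Z^1.
  monomial -1·x^0·y^2 ↦ -1·X^0·Y^2·Z^0.
  monomial 2·x^0·y^1 ↦ 2·X^0·Y^1·Z^1.
  monomial 3·x^0·y^0 ↦ 3·X^0·Y^0·Z^2.
Collecting: F(X, Y, Z) = 2*X**2 + 3*X*Z - Y**2 + 2*Y*Z + 3*Z**2.


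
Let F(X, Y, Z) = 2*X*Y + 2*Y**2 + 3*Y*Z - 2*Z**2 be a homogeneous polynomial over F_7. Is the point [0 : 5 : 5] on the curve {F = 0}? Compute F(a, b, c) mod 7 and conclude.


F(0,5,5) ≡ 5 (mod 7); P is NOT on the curve.

Evaluate F(0, 5, 5) term-by-term (mod 7).
  2*X*Y ↦ 2·0·5·1 = 0
  2*Y**2 ↦ 2·1·25·1 = 50
  3*Y*Z ↦ 3·1·5·5 = 75
  -2*Z**2 ↦ -2·1·1·25 = -50
Sum: F(0, 5, 5) = (0) + (50) + (75) + (-50) = 75.
Reducing mod 7: 75 ≡ 5 (mod 7).
Since F(a, b, c) ≡ 5 ≠ 0 (mod 7), P does NOT lie on the curve.


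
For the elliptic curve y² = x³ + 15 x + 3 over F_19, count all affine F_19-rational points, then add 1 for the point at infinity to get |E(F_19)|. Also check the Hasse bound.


Affine points = {(1, 0), (6, 9), (6, 10), (11, 6), (11, 13), (12, 7), (12, 12), (13, 1), (13, 18), (16, 8), (16, 11), (18, 5), (18, 14)}; affine count = 13; |E(F_19)| = 14.

Discriminant check: Δ ∝ 4a³ + 27b² = 4·15³ + 27·3² = 4·3375 + 27·9 ≡ 6 (mod 19). Nonzero ⇒ E is nonsingular.
For each x ∈ F_19, compute rhs = x³ + 15·x + 3 mod 19, then count y ∈ F_19 with y² ≡ rhs.
  x = 0: rhs = 3, matching y values: none (0 points).
  x = 1: rhs = 0, matching y values: 0 (1 points).
  x = 2: rhs = 3, matching y values: none (0 points).
  x = 3: rhs = 18, matching y values: none (0 points).
  x = 4: rhs = 13, matching y values: none (0 points).
  x = 5: rhs = 13, matching y values: none (0 points).
  x = 6: rhs = 5, matching y values: 9, 10 (2 points).
  x = 7: rhs = 14, matching y values: none (0 points).
  x = 8: rhs = 8, matching y values: none (0 points).
  x = 9: rhs = 12, matching y values: none (0 points).
  x = 10: rhs = 13, matching y values: none (0 points).
  x = 11: rhs = 17, matching y values: 6, 13 (2 points).
  x = 12: rhs = 11, matching y values: 7, 12 (2 points).
  x = 13: rhs = 1, matching y values: 1, 18 (2 points).
  x = 14: rhs = 12, matching y values: none (0 points).
  x = 15: rhs = 12, matching y values: none (0 points).
  x = 16: rhs = 7, matching y values: 8, 11 (2 points).
  x = 17: rhs = 3, matching y values: none (0 points).
  x = 18: rhs = 6, matching y values: 5, 14 (2 points).
Total affine count: 13.
Full point count |E(F_19)| = 13 + 1 = 14.
Hasse bound: |14 − (19+1)| = |-6| = 6 ≤ 2√19 ≈ 8.7178 ✓.


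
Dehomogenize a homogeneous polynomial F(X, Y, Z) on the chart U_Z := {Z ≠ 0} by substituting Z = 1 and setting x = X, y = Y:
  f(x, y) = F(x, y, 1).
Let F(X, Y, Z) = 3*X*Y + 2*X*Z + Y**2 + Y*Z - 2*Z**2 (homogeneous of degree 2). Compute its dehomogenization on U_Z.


f(x, y) = 3*x*y + 2*x + y**2 + y - 2

On U_Z we set Z = 1. Each monomial c·X^i·Y^j·Z^k in F becomes c·x^i·y^j·1^k = c·x^i·y^j.
Substituting Z = 1: F(X, Y, 1) = 3*x*y + 2*x + y**2 + y - 2.
Note: deg(f) ≤ deg(F) = 2; strict inequality happens when F is divisible by Z (lost terms).


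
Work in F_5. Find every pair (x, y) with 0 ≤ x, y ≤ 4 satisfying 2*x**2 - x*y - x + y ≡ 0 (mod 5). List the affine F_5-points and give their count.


Affine F_5-points: {(0, 0), (2, 1), (3, 0), (4, 1)}; count = 4.

For each of the 25 pairs (x, y) ∈ F_5², evaluate f(x, y) mod 5. Record the zeros.
  x = 0: [0↦0, 1↦1, 2↦2, 3↦3, 4↦4]  zeros at y ∈ {0}
  x = 1: [0↦1, 1↦1, 2↦1, 3↦1, 4↦1]  zeros at y ∈ ∅
  x = 2: [0↦1, 1↦0, 2↦4, 3↦3, 4↦2]  zeros at y ∈ {1}
  x = 3: [0↦0, 1↦3, 2↦1, 3↦4, 4↦2]  zeros at y ∈ {0}
  x = 4: [0↦3, 1↦0, 2↦2, 3↦4, 4↦1]  zeros at y ∈ {1}
Collecting zeros: affine points = {(0, 0), (2, 1), (3, 0), (4, 1)}.
Total count |C(F_5)_aff| = 4.


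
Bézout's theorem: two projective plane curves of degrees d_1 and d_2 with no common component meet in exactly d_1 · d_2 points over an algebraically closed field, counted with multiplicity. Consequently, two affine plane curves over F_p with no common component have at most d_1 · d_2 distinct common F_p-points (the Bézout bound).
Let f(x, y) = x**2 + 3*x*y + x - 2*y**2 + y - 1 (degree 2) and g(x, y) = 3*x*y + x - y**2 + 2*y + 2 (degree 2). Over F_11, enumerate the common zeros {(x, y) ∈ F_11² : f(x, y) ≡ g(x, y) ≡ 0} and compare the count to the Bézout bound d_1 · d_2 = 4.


Common zeros: {(2, 7), (5, 10), (8, 8), (9, 7)}; count = 4; Bézout bound = 4.

deg(f) = 2, deg(g) = 2, so Bézout bound = 4.
Scan x ∈ F_11. For each x, list the y ∈ F_11 with f(x, y) ≡ 0 and those with g(x, y) ≡ 0 (mod 11); the common zeros in that column are the intersection.
  x = 0: f ≡ 0 at y ∈ {8, 9}; g ≡ 0 at y ∈ {6, 7}; common: ∅.
  x = 1: f ≡ 0 at y ∈ ∅; g ≡ 0 at y ∈ {7, 9}; common: ∅.
  x = 2: f ≡ 0 at y ∈ {2, 7}; g ≡ 0 at y ∈ {1, 7}; common: {7}.
  x = 3: f ≡ 0 at y ∈ {0, 5}; g ≡ 0 at y ∈ {4, 7}; common: ∅.
  x = 4: f ≡ 0 at y ∈ ∅; g ≡ 0 at y ∈ {7}; common: ∅.
  x = 5: f ≡ 0 at y ∈ {9, 10}; g ≡ 0 at y ∈ {7, 10}; common: {10}.
  x = 6: f ≡ 0 at y ∈ ∅; g ≡ 0 at y ∈ {2, 7}; common: ∅.
  x = 7: f ≡ 0 at y ∈ {0}; g ≡ 0 at y ∈ {5, 7}; common: ∅.
  x = 8: f ≡ 0 at y ∈ {8, 10}; g ≡ 0 at y ∈ {7, 8}; common: {8}.
  x = 9: f ≡ 0 at y ∈ {7}; g ≡ 0 at y ∈ {0, 7}; common: {7}.
  x = 10: f ≡ 0 at y ∈ ∅; g ≡ 0 at y ∈ {3, 7}; common: ∅.
Collecting: common zeros = {(2, 7), (5, 10), (8, 8), (9, 7)}, so the count is 4.
Comparison with the Bézout bound: 4 ≤ 4 = deg(f)·deg(g), as expected for curves with no common component (the bound is attained).


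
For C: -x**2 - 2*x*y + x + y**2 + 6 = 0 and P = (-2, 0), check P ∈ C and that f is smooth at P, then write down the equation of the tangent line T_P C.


Tangent line at P: 5*x + 4*y + 10 = 0.

Step 1: f(-2, 0) = 0, so P lies on C.
Step 2: partial derivatives
  f_x(x, y) = -2*x - 2*y + 1, f_y(x, y) = -2*x + 2*y.
  f_x(P) = 5, f_y(P) = 4 (gradient nonzero, so P is smooth).
Step 3: tangent line at P: 5·(x − -2) + 4·(y − 0) = 0.
Expanding: 5*x + 4*y + 10 = 0.


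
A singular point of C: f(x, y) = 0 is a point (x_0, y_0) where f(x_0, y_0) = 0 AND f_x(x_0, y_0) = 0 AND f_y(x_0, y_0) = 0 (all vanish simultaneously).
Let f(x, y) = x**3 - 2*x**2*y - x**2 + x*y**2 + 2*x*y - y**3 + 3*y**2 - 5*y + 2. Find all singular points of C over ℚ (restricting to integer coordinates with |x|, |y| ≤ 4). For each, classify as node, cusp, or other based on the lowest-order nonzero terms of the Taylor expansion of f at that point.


Singular points: {(1, 1)}; classification: cusp.

Compute partial derivatives:
  f_x = 3*x**2 - 4*x*y - 2*x + y**2 + 2*y.
  f_y = -2*x**2 + 2*x*y + 2*x - 3*y**2 + 6*y - 5.
Scan x_0 ∈ {−4, ..., 4}. For each x_0, f_y(x_0, y) is a polynomial in y; find its integer roots y ∈ {−4, ..., 4}, then test f_x and f at those candidates.
  x = -4: f_y(-4, y) = -3*y**2 - 2*y - 45; no integer root y with |y| ≤ 4.
  x = -3: f_y(-3, y) = -3*y**2 - 29; no integer root y with |y| ≤ 4.
  x = -2: f_y(-2, y) = -3*y**2 + 2*y - 17; no integer root y with |y| ≤ 4.
  x = -1: f_y(-1, y) = -3*y**2 + 4*y - 9; no integer root y with |y| ≤ 4.
  x = 0: f_y(0, y) = -3*y**2 + 6*y - 5; no integer root y with |y| ≤ 4.
  x = 1: f_y(1, y) = -3*y**2 + 8*y - 5; vanishes at y ∈ {1}. (1, 1): f_x = 0, f = 0 — SINGULAR.
  x = 2: f_y(2, y) = -3*y**2 + 10*y - 9; no integer root y with |y| ≤ 4.
  x = 3: f_y(3, y) = -3*y**2 + 12*y - 17; no integer root y with |y| ≤ 4.
  x = 4: f_y(4, y) = -3*y**2 + 14*y - 29; no integer root y with |y| ≤ 4.
Only singular point on the grid: (1, 1).
Classify: substitute x = 1 + u, y = 1 + v and expand: f = u**3 - 2*u**2*v + u*v**2 - v**3 + v**2.
No constant or linear terms (consistent with a singular point). Quadratic part: v**2. Cubic part: u**3 - 2*u**2*v + u*v**2 - v**3.
The quadratic part v**2 is a perfect square, so there is a single (double) tangent line v = 0, i.e. y = 1. Restricting the cubic part to that line (v = 0) leaves u**3 ≠ 0, so f is not divisible by v and the branch is v² ≈ -u**3 to lowest order — this is a cusp.
Classification: cusp.


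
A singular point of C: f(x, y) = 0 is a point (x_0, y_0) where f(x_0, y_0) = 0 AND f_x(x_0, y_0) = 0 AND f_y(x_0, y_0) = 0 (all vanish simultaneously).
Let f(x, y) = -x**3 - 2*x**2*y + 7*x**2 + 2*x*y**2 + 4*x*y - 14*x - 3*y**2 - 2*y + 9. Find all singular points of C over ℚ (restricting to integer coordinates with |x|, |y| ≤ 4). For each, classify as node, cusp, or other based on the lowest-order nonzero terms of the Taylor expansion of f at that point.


Singular points: {(2, 1)}; classification: node.

Compute partial derivatives:
  f_x = -3*x**2 - 4*x*y + 14*x + 2*y**2 + 4*y - 14.
  f_y = -2*x**2 + 4*x*y + 4*x - 6*y - 2.
Scan x_0 ∈ {−4, ..., 4}. For each x_0, f_y(x_0, y) is a polynomial in y; find its integer roots y ∈ {−4, ..., 4}, then test f_x and f at those candidates.
  x = -4: f_y(-4, y) = -22*y - 50; no integer root y with |y| ≤ 4.
  x = -3: f_y(-3, y) = -18*y - 32; no integer root y with |y| ≤ 4.
  x = -2: f_y(-2, y) = -14*y - 18; no integer root y with |y| ≤ 4.
  x = -1: f_y(-1, y) = -10*y - 8; no integer root y with |y| ≤ 4.
  x = 0: f_y(0, y) = -6*y - 2; no integer root y with |y| ≤ 4.
  x = 1: f_y(1, y) = -2*y; vanishes at y ∈ {0}. (1, 0): f_x = -3 ≠ 0.
  x = 2: f_y(2, y) = 2*y - 2; vanishes at y ∈ {1}. (2, 1): f_x = 0, f = 0 — SINGULAR.
  x = 3: f_y(3, y) = 6*y - 8; no integer root y with |y| ≤ 4.
  x = 4: f_y(4, y) = 10*y - 18; no integer root y with |y| ≤ 4.
Only singular point on the grid: (2, 1).
Classify: substitute x = 2 + u, y = 1 + v and expand: f = -u**3 - 2*u**2*v - u**2 + 2*u*v**2 + v**2.
No constant or linear terms (consistent with a singular point). Quadratic part: -u**2 + v**2. Cubic part: -u**3 - 2*u**2*v + 2*u*v**2.
The quadratic part v**2 - u**2 = (v − u)(v + u) splits into two distinct linear factors, so there are two distinct tangent lines y − 1 = ±(x − 2) — this is a node (ordinary double point).
Classification: node.


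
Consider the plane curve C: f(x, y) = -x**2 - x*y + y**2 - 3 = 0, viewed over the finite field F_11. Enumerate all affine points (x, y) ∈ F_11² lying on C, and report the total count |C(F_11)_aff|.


Affine F_11-points: {(0, 5), (0, 6), (4, 1), (4, 3), (5, 6), (5, 10), (6, 1), (6, 5), (7, 8), (7, 10)}; count = 10.

For each of the 121 pairs (x, y) ∈ F_11², evaluate f(x, y) mod 11. Record the zeros.
  x = 0: [0↦8, 1↦9, 2↦1, 3↦6, 4↦2, 5↦0, 6↦0, 7↦2, 8↦6, 9↦1, 10↦9]  zeros at y ∈ {5, 6}
  x = 1: [0↦7, 1↦7, 2↦9, 3↦2, 4↦8, 5↦5, 6↦4, 7↦5, 8↦8, 9↦2, 10↦9]  zeros at y ∈ ∅
  x = 2: [0↦4, 1↦3, 2↦4, 3↦7, 4↦1, 5↦8, 6↦6, 7↦6, 8↦8, 9↦1, 10↦7]  zeros at y ∈ ∅
  x = 3: [0↦10, 1↦8, 2↦8, 3↦10, 4↦3, 5↦9, 6↦6, 7↦5, 8↦6, 9↦9, 10↦3]  zeros at y ∈ ∅
  x = 4: [0↦3, 1↦0, 2↦10, 3↦0, 4↦3, 5↦8, 6↦4, 7↦2, 8↦2, 9↦4, 10↦8]  zeros at y ∈ {1, 3}
  x = 5: [0↦5, 1↦1, 2↦10, 3↦10, 4↦1, 5↦5, 6↦0, 7↦8, 8↦7, 9↦8, 10↦0]  zeros at y ∈ {6, 10}
  x = 6: [0↦5, 1↦0, 2↦8, 3↦7, 4↦8, 5↦0, 6↦5, 7↦1, 8↦10, 9↦10, 10↦1]  zeros at y ∈ {1, 5}
  x = 7: [0↦3, 1↦8, 2↦4, 3↦2, 4↦2, 5↦4, 6↦8, 7↦3, 8↦0, 9↦10, 10↦0]  zeros at y ∈ {8, 10}
  x = 8: [0↦10, 1↦3, 2↦9, 3↦6, 4↦5, 5↦6, 6↦9, 7↦3, 8↦10, 9↦8, 10↦8]  zeros at y ∈ ∅
  x = 9: [0↦4, 1↦7, 2↦1, 3↦8, 4↦6, 5↦6, 6↦8, 7↦1, 8↦7, 9↦4, 10↦3]  zeros at y ∈ ∅
  x = 10: [0↦7, 1↦9, 2↦2, 3↦8, 4↦5, 5↦4, 6↦5, 7↦8, 8↦2, 9↦9, 10↦7]  zeros at y ∈ ∅
Collecting zeros: affine points = {(0, 5), (0, 6), (4, 1), (4, 3), (5, 6), (5, 10), (6, 1), (6, 5), (7, 8), (7, 10)}.
Total count |C(F_11)_aff| = 10.


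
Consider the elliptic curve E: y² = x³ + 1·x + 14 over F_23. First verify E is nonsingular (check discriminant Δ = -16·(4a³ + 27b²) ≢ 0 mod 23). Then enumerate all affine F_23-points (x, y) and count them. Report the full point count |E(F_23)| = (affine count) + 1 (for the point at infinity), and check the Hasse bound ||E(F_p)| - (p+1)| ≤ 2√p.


Affine points = {(1, 4), (1, 19), (2, 1), (2, 22), (4, 6), (4, 17), (5, 11), (5, 12), (6, 11), (6, 12), (9, 4), (9, 19), (10, 9), (10, 14), (12, 11), (12, 12), (13, 4), (13, 19), (14, 9), (14, 14), (15, 0), (16, 3), (16, 20), (21, 2), (21, 21), (22, 9), (22, 14)}; affine count = 27; |E(F_23)| = 28.

Discriminant check: Δ ∝ 4a³ + 27b² = 4·1³ + 27·14² = 4·1 + 27·196 ≡ 6 (mod 23). Nonzero ⇒ E is nonsingular.
For each x ∈ F_23, compute rhs = x³ + 1·x + 14 mod 23, then count y ∈ F_23 with y² ≡ rhs.
  x = 0: rhs = 14, matching y values: none (0 points).
  x = 1: rhs = 16, matching y values: 4, 19 (2 points).
  x = 2: rhs = 1, matching y values: 1, 22 (2 points).
  x = 3: rhs = 21, matching y values: none (0 points).
  x = 4: rhs = 13, matching y values: 6, 17 (2 points).
  x = 5: rhs = 6, matching y values: 11, 12 (2 points).
  x = 6: rhs = 6, matching y values: 11, 12 (2 points).
  x = 7: rhs = 19, matching y values: none (0 points).
  x = 8: rhs = 5, matching y values: none (0 points).
  x = 9: rhs = 16, matching y values: 4, 19 (2 points).
  x = 10: rhs = 12, matching y values: 9, 14 (2 points).
  x = 11: rhs = 22, matching y values: none (0 points).
  x = 12: rhs = 6, matching y values: 11, 12 (2 points).
  x = 13: rhs = 16, matching y values: 4, 19 (2 points).
  x = 14: rhs = 12, matching y values: 9, 14 (2 points).
  x = 15: rhs = 0, matching y values: 0 (1 points).
  x = 16: rhs = 9, matching y values: 3, 20 (2 points).
  x = 17: rhs = 22, matching y values: none (0 points).
  x = 18: rhs = 22, matching y values: none (0 points).
  x = 19: rhs = 15, matching y values: none (0 points).
  x = 20: rhs = 7, matching y values: none (0 points).
  x = 21: rhs = 4, matching y values: 2, 21 (2 points).
  x = 22: rhs = 12, matching y values: 9, 14 (2 points).
Total affine count: 27.
Full point count |E(F_23)| = 27 + 1 = 28.
Hasse bound: |28 − (23+1)| = |4| = 4 ≤ 2√23 ≈ 9.5917 ✓.


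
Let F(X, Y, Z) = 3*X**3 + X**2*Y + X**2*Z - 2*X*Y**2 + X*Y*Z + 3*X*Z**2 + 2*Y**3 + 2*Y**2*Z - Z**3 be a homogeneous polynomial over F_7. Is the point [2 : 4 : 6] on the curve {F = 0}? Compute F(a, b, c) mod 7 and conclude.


F(2,4,6) ≡ 4 (mod 7); P is NOT on the curve.

Evaluate F(2, 4, 6) term-by-term (mod 7).
  3*X**3 ↦ 3·8·1·1 = 24
  X**2*Y ↦ 1·4·4·1 = 16
  X**2*Z ↦ 1·4·1·6 = 24
  -2*X*Y**2 ↦ -2·2·16·1 = -64
  X*Y*Z ↦ 1·2·4·6 = 48
  3*X*Z**2 ↦ 3·2·1·36 = 216
  2*Y**3 ↦ 2·1·64·1 = 128
  2*Y**2*Z ↦ 2·1·16·6 = 192
  -Z**3 ↦ -1·1·1·216 = -216
Sum: F(2, 4, 6) = (24) + (16) + (24) + (-64) + (48) + (216) + (128) + (192) + (-216) = 368.
Reducing mod 7: 368 ≡ 4 (mod 7).
Since F(a, b, c) ≡ 4 ≠ 0 (mod 7), P does NOT lie on the curve.


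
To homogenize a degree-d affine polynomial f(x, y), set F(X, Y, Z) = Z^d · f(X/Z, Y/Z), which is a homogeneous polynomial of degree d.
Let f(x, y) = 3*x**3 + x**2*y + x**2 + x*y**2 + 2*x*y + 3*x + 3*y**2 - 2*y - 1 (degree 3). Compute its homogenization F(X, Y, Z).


F(X, Y, Z) = 3*X**3 + X**2*Y + X**2*Z + X*Y**2 + 2*X*Y*Z + 3*X*Z**2 + 3*Y**2*Z - 2*Y*Z**2 - Z**3

deg(f) = 3.
Substitute x = X/Z, y = Y/Z into f, then multiply by Z^3.
  monomial 3·x^3·y^0 ↦ 3·X^3·Y^0·Z^0.
  monomial 1·x^2·y^1 ↦ 1·X^2·Y^1·Z^0.
  monomial 1·x^2·y^0 ↦ 1·X^2·Y^0·Z^1.
  monomial 1·x^1·y^2 ↦ 1·X^1·Y^2·Z^0.
  monomial 2·x^1·y^1 ↦ 2·X^1·Y^1·Z^1.
  monomial 3·x^1·y^0 ↦ 3·X^1·Y^0·Z^2.
  monomial 3·x^0·y^2 ↦ 3·X^0·Y^2·Z^1.
  monomial -2·x^0·y^1 ↦ -2·X^0·Y^1·Z^2.
  monomial -1·x^0·y^0 ↦ -1·X^0·Y^0·Z^3.
Collecting: F(X, Y, Z) = 3*X**3 + X**2*Y + X**2*Z + X*Y**2 + 2*X*Y*Z + 3*X*Z**2 + 3*Y**2*Z - 2*Y*Z**2 - Z**3.


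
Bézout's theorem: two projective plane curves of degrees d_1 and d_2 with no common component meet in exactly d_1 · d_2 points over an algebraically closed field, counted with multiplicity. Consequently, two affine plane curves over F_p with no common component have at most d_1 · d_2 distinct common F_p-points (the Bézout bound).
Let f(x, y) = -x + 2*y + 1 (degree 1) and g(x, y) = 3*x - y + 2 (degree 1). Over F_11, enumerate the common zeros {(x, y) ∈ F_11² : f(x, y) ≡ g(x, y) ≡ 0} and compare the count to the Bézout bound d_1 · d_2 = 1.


Common zeros: {(10, 10)}; count = 1; Bézout bound = 1.

deg(f) = 1, deg(g) = 1, so Bézout bound = 1.
Scan x ∈ F_11. For each x, list the y ∈ F_11 with f(x, y) ≡ 0 and those with g(x, y) ≡ 0 (mod 11); the common zeros in that column are the intersection.
  x = 0: f ≡ 0 at y ∈ {5}; g ≡ 0 at y ∈ {2}; common: ∅.
  x = 1: f ≡ 0 at y ∈ {0}; g ≡ 0 at y ∈ {5}; common: ∅.
  x = 2: f ≡ 0 at y ∈ {6}; g ≡ 0 at y ∈ {8}; common: ∅.
  x = 3: f ≡ 0 at y ∈ {1}; g ≡ 0 at y ∈ {0}; common: ∅.
  x = 4: f ≡ 0 at y ∈ {7}; g ≡ 0 at y ∈ {3}; common: ∅.
  x = 5: f ≡ 0 at y ∈ {2}; g ≡ 0 at y ∈ {6}; common: ∅.
  x = 6: f ≡ 0 at y ∈ {8}; g ≡ 0 at y ∈ {9}; common: ∅.
  x = 7: f ≡ 0 at y ∈ {3}; g ≡ 0 at y ∈ {1}; common: ∅.
  x = 8: f ≡ 0 at y ∈ {9}; g ≡ 0 at y ∈ {4}; common: ∅.
  x = 9: f ≡ 0 at y ∈ {4}; g ≡ 0 at y ∈ {7}; common: ∅.
  x = 10: f ≡ 0 at y ∈ {10}; g ≡ 0 at y ∈ {10}; common: {10}.
Collecting: common zeros = {(10, 10)}, so the count is 1.
Comparison with the Bézout bound: 1 ≤ 1 = deg(f)·deg(g), as expected for curves with no common component (the bound is attained).


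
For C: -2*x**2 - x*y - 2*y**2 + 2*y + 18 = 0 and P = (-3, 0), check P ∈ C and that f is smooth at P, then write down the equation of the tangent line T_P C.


Tangent line at P: 12*x + 5*y + 36 = 0.

Step 1: f(-3, 0) = 0, so P lies on C.
Step 2: partial derivatives
  f_x(x, y) = -4*x - y, f_y(x, y) = -x - 4*y + 2.
  f_x(P) = 12, f_y(P) = 5 (gradient nonzero, so P is smooth).
Step 3: tangent line at P: 12·(x − -3) + 5·(y − 0) = 0.
Expanding: 12*x + 5*y + 36 = 0.


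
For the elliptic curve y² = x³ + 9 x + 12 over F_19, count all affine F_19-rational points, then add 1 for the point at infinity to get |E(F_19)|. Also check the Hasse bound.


Affine points = {(2, 0), (3, 3), (3, 16), (4, 6), (4, 13), (5, 7), (5, 12), (6, 4), (6, 15), (7, 0), (8, 8), (8, 11), (9, 9), (9, 10), (10, 0), (11, 6), (11, 13), (12, 9), (12, 10), (15, 8), (15, 11), (17, 9), (17, 10)}; affine count = 23; |E(F_19)| = 24.

Discriminant check: Δ ∝ 4a³ + 27b² = 4·9³ + 27·12² = 4·729 + 27·144 ≡ 2 (mod 19). Nonzero ⇒ E is nonsingular.
For each x ∈ F_19, compute rhs = x³ + 9·x + 12 mod 19, then count y ∈ F_19 with y² ≡ rhs.
  x = 0: rhs = 12, matching y values: none (0 points).
  x = 1: rhs = 3, matching y values: none (0 points).
  x = 2: rhs = 0, matching y values: 0 (1 points).
  x = 3: rhs = 9, matching y values: 3, 16 (2 points).
  x = 4: rhs = 17, matching y values: 6, 13 (2 points).
  x = 5: rhs = 11, matching y values: 7, 12 (2 points).
  x = 6: rhs = 16, matching y values: 4, 15 (2 points).
  x = 7: rhs = 0, matching y values: 0 (1 points).
  x = 8: rhs = 7, matching y values: 8, 11 (2 points).
  x = 9: rhs = 5, matching y values: 9, 10 (2 points).
  x = 10: rhs = 0, matching y values: 0 (1 points).
  x = 11: rhs = 17, matching y values: 6, 13 (2 points).
  x = 12: rhs = 5, matching y values: 9, 10 (2 points).
  x = 13: rhs = 8, matching y values: none (0 points).
  x = 14: rhs = 13, matching y values: none (0 points).
  x = 15: rhs = 7, matching y values: 8, 11 (2 points).
  x = 16: rhs = 15, matching y values: none (0 points).
  x = 17: rhs = 5, matching y values: 9, 10 (2 points).
  x = 18: rhs = 2, matching y values: none (0 points).
Total affine count: 23.
Full point count |E(F_19)| = 23 + 1 = 24.
Hasse bound: |24 − (19+1)| = |4| = 4 ≤ 2√19 ≈ 8.7178 ✓.


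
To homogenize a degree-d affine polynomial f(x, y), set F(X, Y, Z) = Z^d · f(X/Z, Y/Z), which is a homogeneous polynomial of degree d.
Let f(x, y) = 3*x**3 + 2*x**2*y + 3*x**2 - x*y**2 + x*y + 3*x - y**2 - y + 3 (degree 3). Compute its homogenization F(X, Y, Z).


F(X, Y, Z) = 3*X**3 + 2*X**2*Y + 3*X**2*Z - X*Y**2 + X*Y*Z + 3*X*Z**2 - Y**2*Z - Y*Z**2 + 3*Z**3

deg(f) = 3.
Substitute x = X/Z, y = Y/Z into f, then multiply by Z^3.
  monomial 3·x^3·y^0 ↦ 3·X^3·Y^0·Z^0.
  monomial 2·x^2·y^1 ↦ 2·X^2·Y^1·Z^0.
  monomial 3·x^2·y^0 ↦ 3·X^2·Y^0·Z^1.
  monomial -1·x^1·y^2 ↦ -1·X^1·Y^2·Z^0.
  monomial 1·x^1·y^1 ↦ 1·X^1·Y^1·Z^1.
  monomial 3·x^1·y^0 ↦ 3·X^1·Y^0·Z^2.
  monomial -1·x^0·y^2 ↦ -1·X^0·Y^2·Z^1.
  monomial -1·x^0·y^1 ↦ -1·X^0·Y^1·Z^2.
  monomial 3·x^0·y^0 ↦ 3·X^0·Y^0·Z^3.
Collecting: F(X, Y, Z) = 3*X**3 + 2*X**2*Y + 3*X**2*Z - X*Y**2 + X*Y*Z + 3*X*Z**2 - Y**2*Z - Y*Z**2 + 3*Z**3.


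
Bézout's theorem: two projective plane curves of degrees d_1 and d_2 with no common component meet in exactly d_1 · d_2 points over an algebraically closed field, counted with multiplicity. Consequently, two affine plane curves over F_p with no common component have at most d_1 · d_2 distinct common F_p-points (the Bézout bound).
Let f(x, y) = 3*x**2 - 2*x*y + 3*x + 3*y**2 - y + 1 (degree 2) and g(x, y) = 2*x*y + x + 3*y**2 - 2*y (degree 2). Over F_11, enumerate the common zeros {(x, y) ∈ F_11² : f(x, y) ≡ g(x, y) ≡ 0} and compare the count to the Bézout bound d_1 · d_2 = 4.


Common zeros: {(7, 6)}; count = 1; Bézout bound = 4.

deg(f) = 2, deg(g) = 2, so Bézout bound = 4.
Scan x ∈ F_11. For each x, list the y ∈ F_11 with f(x, y) ≡ 0 and those with g(x, y) ≡ 0 (mod 11); the common zeros in that column are the intersection.
  x = 0: f ≡ 0 at y ∈ {2}; g ≡ 0 at y ∈ {0, 8}; common: ∅.
  x = 1: f ≡ 0 at y ∈ ∅; g ≡ 0 at y ∈ ∅; common: ∅.
  x = 2: f ≡ 0 at y ∈ ∅; g ≡ 0 at y ∈ ∅; common: ∅.
  x = 3: f ≡ 0 at y ∈ {1, 5}; g ≡ 0 at y ∈ ∅; common: ∅.
  x = 4: f ≡ 0 at y ∈ {1, 2}; g ≡ 0 at y ∈ ∅; common: ∅.
  x = 5: f ≡ 0 at y ∈ ∅; g ≡ 0 at y ∈ {2, 10}; common: ∅.
  x = 6: f ≡ 0 at y ∈ {9, 10}; g ≡ 0 at y ∈ ∅; common: ∅.
  x = 7: f ≡ 0 at y ∈ {6, 10}; g ≡ 0 at y ∈ {1, 6}; common: {6}.
  x = 8: f ≡ 0 at y ∈ ∅; g ≡ 0 at y ∈ {3, 7}; common: ∅.
  x = 9: f ≡ 0 at y ∈ ∅; g ≡ 0 at y ∈ {4, 9}; common: ∅.
  x = 10: f ≡ 0 at y ∈ {9}; g ≡ 0 at y ∈ ∅; common: ∅.
Collecting: common zeros = {(7, 6)}, so the count is 1.
Comparison with the Bézout bound: 1 ≤ 4 = deg(f)·deg(g), as expected for curves with no common component (the affine F_11-count falls short of the bound because intersections may lie at infinity, over extension fields, or carry multiplicity).


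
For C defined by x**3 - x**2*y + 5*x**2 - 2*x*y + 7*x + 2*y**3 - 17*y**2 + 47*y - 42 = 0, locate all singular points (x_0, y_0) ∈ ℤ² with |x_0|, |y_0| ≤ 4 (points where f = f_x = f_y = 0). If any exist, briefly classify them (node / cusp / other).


Singular points: {(-1, 3)}; classification: node.

Compute partial derivatives:
  f_x = 3*x**2 - 2*x*y + 10*x - 2*y + 7.
  f_y = -x**2 - 2*x + 6*y**2 - 34*y + 47.
Scan x_0 ∈ {−4, ..., 4}. For each x_0, f_y(x_0, y) is a polynomial in y; find its integer roots y ∈ {−4, ..., 4}, then test f_x and f at those candidates.
  x = -4: f_y(-4, y) = 6*y**2 - 34*y + 39; no integer root y with |y| ≤ 4.
  x = -3: f_y(-3, y) = 6*y**2 - 34*y + 44; vanishes at y ∈ {2}. (-3, 2): f_x = 12 ≠ 0.
  x = -2: f_y(-2, y) = 6*y**2 - 34*y + 47; no integer root y with |y| ≤ 4.
  x = -1: f_y(-1, y) = 6*y**2 - 34*y + 48; vanishes at y ∈ {3}. (-1, 3): f_x = 0, f = 0 — SINGULAR.
  x = 0: f_y(0, y) = 6*y**2 - 34*y + 47; no integer root y with |y| ≤ 4.
  x = 1: f_y(1, y) = 6*y**2 - 34*y + 44; vanishes at y ∈ {2}. (1, 2): f_x = 12 ≠ 0.
  x = 2: f_y(2, y) = 6*y**2 - 34*y + 39; no integer root y with |y| ≤ 4.
  x = 3: f_y(3, y) = 6*y**2 - 34*y + 32; no integer root y with |y| ≤ 4.
  x = 4: f_y(4, y) = 6*y**2 - 34*y + 23; no integer root y with |y| ≤ 4.
Only singular point on the grid: (-1, 3).
Classify: substitute x = -1 + u, y = 3 + v and expand: f = u**3 - u**2*v - u**2 + 2*v**3 + v**2.
No constant or linear terms (consistent with a singular point). Quadratic part: -u**2 + v**2. Cubic part: u**3 - u**2*v + 2*v**3.
The quadratic part v**2 - u**2 = (v − u)(v + u) splits into two distinct linear factors, so there are two distinct tangent lines y − 3 = ±(x − -1) — this is a node (ordinary double point).
Classification: node.


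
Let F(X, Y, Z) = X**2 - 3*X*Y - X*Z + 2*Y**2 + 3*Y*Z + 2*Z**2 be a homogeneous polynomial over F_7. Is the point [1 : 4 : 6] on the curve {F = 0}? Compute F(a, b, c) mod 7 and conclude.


F(1,4,6) ≡ 5 (mod 7); P is NOT on the curve.

Evaluate F(1, 4, 6) term-by-term (mod 7).
  X**2 ↦ 1·1·1·1 = 1
  -3*X*Y ↦ -3·1·4·1 = -12
  -X*Z ↦ -1·1·1·6 = -6
  2*Y**2 ↦ 2·1·16·1 = 32
  3*Y*Z ↦ 3·1·4·6 = 72
  2*Z**2 ↦ 2·1·1·36 = 72
Sum: F(1, 4, 6) = (1) + (-12) + (-6) + (32) + (72) + (72) = 159.
Reducing mod 7: 159 ≡ 5 (mod 7).
Since F(a, b, c) ≡ 5 ≠ 0 (mod 7), P does NOT lie on the curve.


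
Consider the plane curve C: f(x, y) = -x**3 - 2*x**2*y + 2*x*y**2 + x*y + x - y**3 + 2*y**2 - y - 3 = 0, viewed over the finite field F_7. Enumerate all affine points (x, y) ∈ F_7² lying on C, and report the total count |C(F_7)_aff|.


Affine F_7-points: {(1, 3), (2, 2), (3, 2), (4, 0), (5, 2), (6, 3)}; count = 6.

For each of the 49 pairs (x, y) ∈ F_7², evaluate f(x, y) mod 7. Record the zeros.
  x = 0: [0↦4, 1↦4, 2↦2, 3↦6, 4↦3, 5↦1, 6↦1]  zeros at y ∈ ∅
  x = 1: [0↦4, 1↦5, 2↦1, 3↦0, 4↦3, 5↦4, 6↦4]  zeros at y ∈ {3}
  x = 2: [0↦5, 1↦3, 2↦0, 3↦4, 4↦2, 5↦2, 6↦5]  zeros at y ∈ {2}
  x = 3: [0↦1, 1↦6, 2↦0, 3↦5, 4↦1, 5↦3, 6↦5]  zeros at y ∈ {2}
  x = 4: [0↦0, 1↦1, 2↦2, 3↦4, 4↦1, 5↦1, 6↦5]  zeros at y ∈ {0}
  x = 5: [0↦3, 1↦3, 2↦0, 3↦2, 4↦3, 5↦4, 6↦6]  zeros at y ∈ {2}
  x = 6: [0↦4, 1↦6, 2↦2, 3↦0, 4↦1, 5↦6, 6↦2]  zeros at y ∈ {3}
Collecting zeros: affine points = {(1, 3), (2, 2), (3, 2), (4, 0), (5, 2), (6, 3)}.
Total count |C(F_7)_aff| = 6.


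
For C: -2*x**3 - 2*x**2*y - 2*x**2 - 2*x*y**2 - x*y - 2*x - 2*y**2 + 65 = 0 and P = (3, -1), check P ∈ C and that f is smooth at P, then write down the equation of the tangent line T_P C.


Tangent line at P: -57*x - 5*y + 166 = 0.

Step 1: f(3, -1) = 0, so P lies on C.
Step 2: partial derivatives
  f_x(x, y) = -6*x**2 - 4*x*y - 4*x - 2*y**2 - y - 2, f_y(x, y) = -2*x**2 - 4*x*y - x - 4*y.
  f_x(P) = -57, f_y(P) = -5 (gradient nonzero, so P is smooth).
Step 3: tangent line at P: -57·(x − 3) + -5·(y − -1) = 0.
Expanding: -57*x - 5*y + 166 = 0.


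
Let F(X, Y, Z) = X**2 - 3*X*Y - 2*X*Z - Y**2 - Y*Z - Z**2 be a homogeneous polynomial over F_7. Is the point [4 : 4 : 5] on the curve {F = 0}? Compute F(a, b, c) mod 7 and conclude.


F(4,4,5) ≡ 0 (mod 7); P is on the curve.

Evaluate F(4, 4, 5) term-by-term (mod 7).
  X**2 ↦ 1·16·1·1 = 16
  -3*X*Y ↦ -3·4·4·1 = -48
  -2*X*Z ↦ -2·4·1·5 = -40
  -Y**2 ↦ -1·1·16·1 = -16
  -Y*Z ↦ -1·1·4·5 = -20
  -Z**2 ↦ -1·1·1·25 = -25
Sum: F(4, 4, 5) = (16) + (-48) + (-40) + (-16) + (-20) + (-25) = -133.
Reducing mod 7: -133 ≡ 0 (mod 7).
Since F(a, b, c) ≡ 0 (mod 7), P lies on the curve.


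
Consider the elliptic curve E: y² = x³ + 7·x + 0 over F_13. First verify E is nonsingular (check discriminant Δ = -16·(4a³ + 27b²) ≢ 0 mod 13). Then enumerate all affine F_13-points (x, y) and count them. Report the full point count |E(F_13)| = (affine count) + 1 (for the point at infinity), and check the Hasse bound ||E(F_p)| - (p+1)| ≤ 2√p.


Affine points = {(0, 0), (2, 3), (2, 10), (3, 3), (3, 10), (4, 1), (4, 12), (5, 2), (5, 11), (8, 3), (8, 10), (9, 5), (9, 8), (10, 2), (10, 11), (11, 2), (11, 11)}; affine count = 17; |E(F_13)| = 18.

Discriminant check: Δ ∝ 4a³ + 27b² = 4·7³ + 27·0² = 4·343 + 27·0 ≡ 7 (mod 13). Nonzero ⇒ E is nonsingular.
For each x ∈ F_13, compute rhs = x³ + 7·x + 0 mod 13, then count y ∈ F_13 with y² ≡ rhs.
  x = 0: rhs = 0, matching y values: 0 (1 points).
  x = 1: rhs = 8, matching y values: none (0 points).
  x = 2: rhs = 9, matching y values: 3, 10 (2 points).
  x = 3: rhs = 9, matching y values: 3, 10 (2 points).
  x = 4: rhs = 1, matching y values: 1, 12 (2 points).
  x = 5: rhs = 4, matching y values: 2, 11 (2 points).
  x = 6: rhs = 11, matching y values: none (0 points).
  x = 7: rhs = 2, matching y values: none (0 points).
  x = 8: rhs = 9, matching y values: 3, 10 (2 points).
  x = 9: rhs = 12, matching y values: 5, 8 (2 points).
  x = 10: rhs = 4, matching y values: 2, 11 (2 points).
  x = 11: rhs = 4, matching y values: 2, 11 (2 points).
  x = 12: rhs = 5, matching y values: none (0 points).
Total affine count: 17.
Full point count |E(F_13)| = 17 + 1 = 18.
Hasse bound: |18 − (13+1)| = |4| = 4 ≤ 2√13 ≈ 7.2111 ✓.


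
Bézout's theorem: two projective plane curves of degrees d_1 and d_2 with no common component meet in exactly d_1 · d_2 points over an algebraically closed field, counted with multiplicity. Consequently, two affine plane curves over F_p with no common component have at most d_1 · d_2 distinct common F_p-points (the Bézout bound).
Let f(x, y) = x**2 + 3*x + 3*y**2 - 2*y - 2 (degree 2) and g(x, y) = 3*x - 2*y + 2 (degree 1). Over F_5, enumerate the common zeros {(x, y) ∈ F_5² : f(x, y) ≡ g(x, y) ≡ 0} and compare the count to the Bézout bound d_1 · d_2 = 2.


Common zeros: ∅; count = 0; Bézout bound = 2.

deg(f) = 2, deg(g) = 1, so Bézout bound = 2.
Scan x ∈ F_5. For each x, list the y ∈ F_5 with f(x, y) ≡ 0 and those with g(x, y) ≡ 0 (mod 5); the common zeros in that column are the intersection.
  x = 0: f ≡ 0 at y ∈ ∅; g ≡ 0 at y ∈ {1}; common: ∅.
  x = 1: f ≡ 0 at y ∈ {2}; g ≡ 0 at y ∈ {0}; common: ∅.
  x = 2: f ≡ 0 at y ∈ ∅; g ≡ 0 at y ∈ {4}; common: ∅.
  x = 3: f ≡ 0 at y ∈ ∅; g ≡ 0 at y ∈ {3}; common: ∅.
  x = 4: f ≡ 0 at y ∈ ∅; g ≡ 0 at y ∈ {2}; common: ∅.
Collecting: common zeros = ∅, so the count is 0.
Comparison with the Bézout bound: 0 ≤ 2 = deg(f)·deg(g), as expected for curves with no common component (the affine F_5-count falls short of the bound because intersections may lie at infinity, over extension fields, or carry multiplicity).


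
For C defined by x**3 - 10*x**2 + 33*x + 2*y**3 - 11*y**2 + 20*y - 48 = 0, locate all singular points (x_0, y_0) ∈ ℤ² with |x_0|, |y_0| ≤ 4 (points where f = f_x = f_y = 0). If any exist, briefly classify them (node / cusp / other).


Singular points: {(3, 2)}; classification: node.

Compute partial derivatives:
  f_x = 3*x**2 - 20*x + 33.
  f_y = 6*y**2 - 22*y + 20.
Scan x_0 ∈ {−4, ..., 4}. For each x_0, f_y(x_0, y) is a polynomial in y; find its integer roots y ∈ {−4, ..., 4}, then test f_x and f at those candidates.
  x = -4: f_y(-4, y) = 6*y**2 - 22*y + 20; vanishes at y ∈ {2}. (-4, 2): f_x = 161 ≠ 0.
  x = -3: f_y(-3, y) = 6*y**2 - 22*y + 20; vanishes at y ∈ {2}. (-3, 2): f_x = 120 ≠ 0.
  x = -2: f_y(-2, y) = 6*y**2 - 22*y + 20; vanishes at y ∈ {2}. (-2, 2): f_x = 85 ≠ 0.
  x = -1: f_y(-1, y) = 6*y**2 - 22*y + 20; vanishes at y ∈ {2}. (-1, 2): f_x = 56 ≠ 0.
  x = 0: f_y(0, y) = 6*y**2 - 22*y + 20; vanishes at y ∈ {2}. (0, 2): f_x = 33 ≠ 0.
  x = 1: f_y(1, y) = 6*y**2 - 22*y + 20; vanishes at y ∈ {2}. (1, 2): f_x = 16 ≠ 0.
  x = 2: f_y(2, y) = 6*y**2 - 22*y + 20; vanishes at y ∈ {2}. (2, 2): f_x = 5 ≠ 0.
  x = 3: f_y(3, y) = 6*y**2 - 22*y + 20; vanishes at y ∈ {2}. (3, 2): f_x = 0, f = 0 — SINGULAR.
  x = 4: f_y(4, y) = 6*y**2 - 22*y + 20; vanishes at y ∈ {2}. (4, 2): f_x = 1 ≠ 0.
Only singular point on the grid: (3, 2).
Classify: substitute x = 3 + u, y = 2 + v and expand: f = u**3 - u**2 + 2*v**3 + v**2.
No constant or linear terms (consistent with a singular point). Quadratic part: -u**2 + v**2. Cubic part: u**3 + 2*v**3.
The quadratic part v**2 - u**2 = (v − u)(v + u) splits into two distinct linear factors, so there are two distinct tangent lines y − 2 = ±(x − 3) — this is a node (ordinary double point).
Classification: node.


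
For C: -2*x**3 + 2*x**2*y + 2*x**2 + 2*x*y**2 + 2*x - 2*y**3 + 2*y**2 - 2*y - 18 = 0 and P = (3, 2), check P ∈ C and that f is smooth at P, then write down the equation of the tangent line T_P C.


Tangent line at P: -8*x + 24*y - 24 = 0.

Step 1: f(3, 2) = 0, so P lies on C.
Step 2: partial derivatives
  f_x(x, y) = -6*x**2 + 4*x*y + 4*x + 2*y**2 + 2, f_y(x, y) = 2*x**2 + 4*x*y - 6*y**2 + 4*y - 2.
  f_x(P) = -8, f_y(P) = 24 (gradient nonzero, so P is smooth).
Step 3: tangent line at P: -8·(x − 3) + 24·(y − 2) = 0.
Expanding: -8*x + 24*y - 24 = 0.


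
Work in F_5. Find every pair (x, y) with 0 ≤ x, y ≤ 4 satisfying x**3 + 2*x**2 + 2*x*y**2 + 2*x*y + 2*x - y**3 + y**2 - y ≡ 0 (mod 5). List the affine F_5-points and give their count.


Affine F_5-points: {(0, 0), (1, 0), (2, 0)}; count = 3.

For each of the 25 pairs (x, y) ∈ F_5², evaluate f(x, y) mod 5. Record the zeros.
  x = 0: [0↦0, 1↦4, 2↦4, 3↦4, 4↦3]  zeros at y ∈ {0}
  x = 1: [0↦0, 1↦3, 2↦1, 3↦3, 4↦3]  zeros at y ∈ {0}
  x = 2: [0↦0, 1↦2, 2↦3, 3↦2, 4↦3]  zeros at y ∈ {0}
  x = 3: [0↦1, 1↦2, 2↦1, 3↦2, 4↦4]  zeros at y ∈ ∅
  x = 4: [0↦4, 1↦4, 2↦1, 3↦4, 4↦2]  zeros at y ∈ ∅
Collecting zeros: affine points = {(0, 0), (1, 0), (2, 0)}.
Total count |C(F_5)_aff| = 3.


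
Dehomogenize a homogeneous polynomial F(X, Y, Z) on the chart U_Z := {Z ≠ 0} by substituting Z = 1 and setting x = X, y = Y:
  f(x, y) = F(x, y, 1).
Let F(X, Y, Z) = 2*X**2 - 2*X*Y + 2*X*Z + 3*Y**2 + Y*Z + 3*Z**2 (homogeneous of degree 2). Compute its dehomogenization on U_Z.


f(x, y) = 2*x**2 - 2*x*y + 2*x + 3*y**2 + y + 3

On U_Z we set Z = 1. Each monomial c·X^i·Y^j·Z^k in F becomes c·x^i·y^j·1^k = c·x^i·y^j.
Substituting Z = 1: F(X, Y, 1) = 2*x**2 - 2*x*y + 2*x + 3*y**2 + y + 3.
Note: deg(f) ≤ deg(F) = 2; strict inequality happens when F is divisible by Z (lost terms).


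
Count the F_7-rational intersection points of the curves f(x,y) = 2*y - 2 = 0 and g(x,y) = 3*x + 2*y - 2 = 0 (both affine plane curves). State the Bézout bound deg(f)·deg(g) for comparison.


Common zeros: {(0, 1)}; count = 1; Bézout bound = 1.

deg(f) = 1, deg(g) = 1, so Bézout bound = 1.
Scan x ∈ F_7. For each x, list the y ∈ F_7 with f(x, y) ≡ 0 and those with g(x, y) ≡ 0 (mod 7); the common zeros in that column are the intersection.
  x = 0: f ≡ 0 at y ∈ {1}; g ≡ 0 at y ∈ {1}; common: {1}.
  x = 1: f ≡ 0 at y ∈ {1}; g ≡ 0 at y ∈ {3}; common: ∅.
  x = 2: f ≡ 0 at y ∈ {1}; g ≡ 0 at y ∈ {5}; common: ∅.
  x = 3: f ≡ 0 at y ∈ {1}; g ≡ 0 at y ∈ {0}; common: ∅.
  x = 4: f ≡ 0 at y ∈ {1}; g ≡ 0 at y ∈ {2}; common: ∅.
  x = 5: f ≡ 0 at y ∈ {1}; g ≡ 0 at y ∈ {4}; common: ∅.
  x = 6: f ≡ 0 at y ∈ {1}; g ≡ 0 at y ∈ {6}; common: ∅.
Collecting: common zeros = {(0, 1)}, so the count is 1.
Comparison with the Bézout bound: 1 ≤ 1 = deg(f)·deg(g), as expected for curves with no common component (the bound is attained).


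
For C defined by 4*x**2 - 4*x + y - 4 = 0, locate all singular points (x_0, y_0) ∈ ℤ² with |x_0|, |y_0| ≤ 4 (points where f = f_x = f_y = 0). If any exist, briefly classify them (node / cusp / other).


No singular points in the scanned grid; C is smooth there.

Compute partial derivatives:
  f_x = 8*x - 4.
  f_y = 1.
f_y = 1 is a nonzero constant, so f_y never vanishes: no point (x, y) can satisfy f = f_x = f_y = 0. In particular no (x, y) ∈ {−4, ..., 4}² is singular; the curve is smooth.


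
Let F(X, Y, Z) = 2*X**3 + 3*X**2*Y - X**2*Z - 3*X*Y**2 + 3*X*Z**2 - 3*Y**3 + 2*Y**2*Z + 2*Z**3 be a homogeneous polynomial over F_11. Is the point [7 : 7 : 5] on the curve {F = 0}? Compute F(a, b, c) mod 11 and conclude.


F(7,7,5) ≡ 6 (mod 11); P is NOT on the curve.

Evaluate F(7, 7, 5) term-by-term (mod 11).
  2*X**3 ↦ 2·343·1·1 = 686
  3*X**2*Y ↦ 3·49·7·1 = 1029
  -X**2*Z ↦ -1·49·1·5 = -245
  -3*X*Y**2 ↦ -3·7·49·1 = -1029
  3*X*Z**2 ↦ 3·7·1·25 = 525
  -3*Y**3 ↦ -3·1·343·1 = -1029
  2*Y**2*Z ↦ 2·1·49·5 = 490
  2*Z**3 ↦ 2·1·1·125 = 250
Sum: F(7, 7, 5) = (686) + (1029) + (-245) + (-1029) + (525) + (-1029) + (490) + (250) = 677.
Reducing mod 11: 677 ≡ 6 (mod 11).
Since F(a, b, c) ≡ 6 ≠ 0 (mod 11), P does NOT lie on the curve.


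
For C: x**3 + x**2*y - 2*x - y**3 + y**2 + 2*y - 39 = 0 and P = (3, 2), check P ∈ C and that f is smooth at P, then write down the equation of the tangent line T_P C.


Tangent line at P: 37*x + 3*y - 117 = 0.

Step 1: f(3, 2) = 0, so P lies on C.
Step 2: partial derivatives
  f_x(x, y) = 3*x**2 + 2*x*y - 2, f_y(x, y) = x**2 - 3*y**2 + 2*y + 2.
  f_x(P) = 37, f_y(P) = 3 (gradient nonzero, so P is smooth).
Step 3: tangent line at P: 37·(x − 3) + 3·(y − 2) = 0.
Expanding: 37*x + 3*y - 117 = 0.


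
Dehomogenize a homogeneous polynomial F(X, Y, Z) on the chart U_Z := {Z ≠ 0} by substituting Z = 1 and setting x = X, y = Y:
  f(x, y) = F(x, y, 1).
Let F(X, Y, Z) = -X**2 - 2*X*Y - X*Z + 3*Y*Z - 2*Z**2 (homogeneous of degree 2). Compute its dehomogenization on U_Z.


f(x, y) = -x**2 - 2*x*y - x + 3*y - 2

On U_Z we set Z = 1. Each monomial c·X^i·Y^j·Z^k in F becomes c·x^i·y^j·1^k = c·x^i·y^j.
Substituting Z = 1: F(X, Y, 1) = -x**2 - 2*x*y - x + 3*y - 2.
Note: deg(f) ≤ deg(F) = 2; strict inequality happens when F is divisible by Z (lost terms).


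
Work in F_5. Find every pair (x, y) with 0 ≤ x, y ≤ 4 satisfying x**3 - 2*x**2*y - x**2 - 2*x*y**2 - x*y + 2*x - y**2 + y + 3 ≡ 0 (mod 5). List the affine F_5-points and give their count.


Affine F_5-points: {(1, 0), (1, 1), (2, 4), (3, 1), (3, 4), (4, 1), (4, 4)}; count = 7.

For each of the 25 pairs (x, y) ∈ F_5², evaluate f(x, y) mod 5. Record the zeros.
  x = 0: [0↦3, 1↦3, 2↦1, 3↦2, 4↦1]  zeros at y ∈ ∅
  x = 1: [0↦0, 1↦0, 2↦4, 3↦2, 4↦4]  zeros at y ∈ {0, 1}
  x = 2: [0↦1, 1↦2, 2↦3, 3↦4, 4↦0]  zeros at y ∈ {4}
  x = 3: [0↦2, 1↦0, 2↦4, 3↦4, 4↦0]  zeros at y ∈ {1, 4}
  x = 4: [0↦4, 1↦0, 2↦3, 3↦3, 4↦0]  zeros at y ∈ {1, 4}
Collecting zeros: affine points = {(1, 0), (1, 1), (2, 4), (3, 1), (3, 4), (4, 1), (4, 4)}.
Total count |C(F_5)_aff| = 7.


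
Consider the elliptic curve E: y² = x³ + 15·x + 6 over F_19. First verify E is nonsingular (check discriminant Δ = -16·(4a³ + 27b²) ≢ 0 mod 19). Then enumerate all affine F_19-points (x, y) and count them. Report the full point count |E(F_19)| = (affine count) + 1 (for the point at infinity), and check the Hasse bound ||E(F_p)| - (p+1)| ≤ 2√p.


Affine points = {(0, 5), (0, 14), (2, 5), (2, 14), (4, 4), (4, 15), (5, 4), (5, 15), (7, 6), (7, 13), (8, 7), (8, 12), (10, 4), (10, 15), (11, 1), (11, 18), (13, 2), (13, 17), (17, 5), (17, 14), (18, 3), (18, 16)}; affine count = 22; |E(F_19)| = 23.

Discriminant check: Δ ∝ 4a³ + 27b² = 4·15³ + 27·6² = 4·3375 + 27·36 ≡ 13 (mod 19). Nonzero ⇒ E is nonsingular.
For each x ∈ F_19, compute rhs = x³ + 15·x + 6 mod 19, then count y ∈ F_19 with y² ≡ rhs.
  x = 0: rhs = 6, matching y values: 5, 14 (2 points).
  x = 1: rhs = 3, matching y values: none (0 points).
  x = 2: rhs = 6, matching y values: 5, 14 (2 points).
  x = 3: rhs = 2, matching y values: none (0 points).
  x = 4: rhs = 16, matching y values: 4, 15 (2 points).
  x = 5: rhs = 16, matching y values: 4, 15 (2 points).
  x = 6: rhs = 8, matching y values: none (0 points).
  x = 7: rhs = 17, matching y values: 6, 13 (2 points).
  x = 8: rhs = 11, matching y values: 7, 12 (2 points).
  x = 9: rhs = 15, matching y values: none (0 points).
  x = 10: rhs = 16, matching y values: 4, 15 (2 points).
  x = 11: rhs = 1, matching y values: 1, 18 (2 points).
  x = 12: rhs = 14, matching y values: none (0 points).
  x = 13: rhs = 4, matching y values: 2, 17 (2 points).
  x = 14: rhs = 15, matching y values: none (0 points).
  x = 15: rhs = 15, matching y values: none (0 points).
  x = 16: rhs = 10, matching y values: none (0 points).
  x = 17: rhs = 6, matching y values: 5, 14 (2 points).
  x = 18: rhs = 9, matching y values: 3, 16 (2 points).
Total affine count: 22.
Full point count |E(F_19)| = 22 + 1 = 23.
Hasse bound: |23 − (19+1)| = |3| = 3 ≤ 2√19 ≈ 8.7178 ✓.
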